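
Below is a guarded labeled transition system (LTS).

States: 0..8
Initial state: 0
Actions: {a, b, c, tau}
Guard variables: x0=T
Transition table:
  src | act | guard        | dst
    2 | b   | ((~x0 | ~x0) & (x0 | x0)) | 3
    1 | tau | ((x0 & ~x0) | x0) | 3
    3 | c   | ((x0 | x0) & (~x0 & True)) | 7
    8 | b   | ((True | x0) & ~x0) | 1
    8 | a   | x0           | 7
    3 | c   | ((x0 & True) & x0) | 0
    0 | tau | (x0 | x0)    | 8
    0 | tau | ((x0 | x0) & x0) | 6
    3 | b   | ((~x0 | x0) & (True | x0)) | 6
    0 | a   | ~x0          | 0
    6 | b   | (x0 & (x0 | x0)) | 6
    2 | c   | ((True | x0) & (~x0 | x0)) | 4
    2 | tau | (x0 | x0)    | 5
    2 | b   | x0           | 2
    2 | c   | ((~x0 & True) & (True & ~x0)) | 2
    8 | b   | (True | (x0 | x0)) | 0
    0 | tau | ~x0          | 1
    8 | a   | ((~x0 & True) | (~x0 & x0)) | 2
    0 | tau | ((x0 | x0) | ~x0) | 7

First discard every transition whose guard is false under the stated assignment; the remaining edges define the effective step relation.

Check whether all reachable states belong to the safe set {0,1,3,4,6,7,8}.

Answer: INVARIANT HOLDS

Analysis:
Inv-set: {0,1,3,4,6,7,8}
Reachable = {0,6,7,8}
  0: ✓
  6: ✓
  7: ✓
  8: ✓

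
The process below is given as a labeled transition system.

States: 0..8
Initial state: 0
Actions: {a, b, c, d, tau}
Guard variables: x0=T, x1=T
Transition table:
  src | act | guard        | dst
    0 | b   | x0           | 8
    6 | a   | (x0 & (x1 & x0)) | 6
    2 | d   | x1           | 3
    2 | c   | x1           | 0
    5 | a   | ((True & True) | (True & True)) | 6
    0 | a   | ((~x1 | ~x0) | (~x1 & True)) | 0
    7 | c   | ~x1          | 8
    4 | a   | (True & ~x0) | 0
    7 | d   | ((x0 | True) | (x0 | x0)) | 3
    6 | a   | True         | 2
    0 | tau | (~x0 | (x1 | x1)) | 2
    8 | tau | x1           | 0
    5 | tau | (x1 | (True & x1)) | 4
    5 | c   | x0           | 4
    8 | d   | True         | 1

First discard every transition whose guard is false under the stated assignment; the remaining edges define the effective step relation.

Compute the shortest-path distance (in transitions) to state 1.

BFS to 1:
  depth 0: {0}
  depth 1: {2,8}
  depth 2: {1,3}
depth(1)=2, e.g. b·d

Answer: 2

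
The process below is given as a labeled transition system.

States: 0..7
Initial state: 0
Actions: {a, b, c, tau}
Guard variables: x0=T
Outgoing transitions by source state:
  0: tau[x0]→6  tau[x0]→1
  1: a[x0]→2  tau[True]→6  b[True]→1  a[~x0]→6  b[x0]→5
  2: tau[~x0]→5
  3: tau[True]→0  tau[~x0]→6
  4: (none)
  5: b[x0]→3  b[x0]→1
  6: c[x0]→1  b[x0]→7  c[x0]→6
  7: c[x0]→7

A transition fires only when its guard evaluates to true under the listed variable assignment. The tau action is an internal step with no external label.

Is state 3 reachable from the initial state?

Answer: REACHABLE

Trace:
13 transition(s) survive guard evaluation.
L0 = {0}
L1 = {1,6}  cumulative {0,1,6}
L2 = {2,5,7}  cumulative {0,1,2,5,6,7}
L3 = {3}  cumulative {0,1,2,3,5,6,7}
Reach set: {0,1,2,3,5,6,7}
witness 3: tau·b·b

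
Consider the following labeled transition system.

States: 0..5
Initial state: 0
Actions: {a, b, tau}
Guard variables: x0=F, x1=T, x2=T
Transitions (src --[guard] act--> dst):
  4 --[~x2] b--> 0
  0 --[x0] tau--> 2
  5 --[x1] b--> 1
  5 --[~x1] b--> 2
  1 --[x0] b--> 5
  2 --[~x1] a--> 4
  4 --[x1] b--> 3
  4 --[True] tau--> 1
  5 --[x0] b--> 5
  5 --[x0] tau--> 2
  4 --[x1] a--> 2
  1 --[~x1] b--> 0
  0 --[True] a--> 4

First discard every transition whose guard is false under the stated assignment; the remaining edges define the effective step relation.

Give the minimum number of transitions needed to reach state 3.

BFS to 3:
  depth 0: {0}
  depth 1: {4}
  depth 2: {1,2,3}
3 enters at depth 2; path a·b

Answer: 2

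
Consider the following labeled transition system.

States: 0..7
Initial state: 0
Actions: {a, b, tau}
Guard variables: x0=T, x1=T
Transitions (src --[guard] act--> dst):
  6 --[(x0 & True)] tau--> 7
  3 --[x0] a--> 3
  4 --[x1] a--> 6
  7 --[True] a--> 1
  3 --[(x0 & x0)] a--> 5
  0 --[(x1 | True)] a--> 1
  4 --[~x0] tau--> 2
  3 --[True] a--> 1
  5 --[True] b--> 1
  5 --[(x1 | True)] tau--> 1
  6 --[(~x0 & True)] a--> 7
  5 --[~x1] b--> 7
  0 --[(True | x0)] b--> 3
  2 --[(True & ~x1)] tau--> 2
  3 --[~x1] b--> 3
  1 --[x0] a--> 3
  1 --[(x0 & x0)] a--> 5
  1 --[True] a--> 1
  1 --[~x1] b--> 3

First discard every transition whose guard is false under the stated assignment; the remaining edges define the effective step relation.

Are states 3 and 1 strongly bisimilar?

Answer: BISIMILAR

Analysis:
Bisimulation quotient by refinement:
  π0 = {{0,1,2,3,4,5,6,7}}
  π1 = {{0},{1,3,4,7},{2},{5},{6}}
  π2 = {{0},{1,3},{2},{4},{5},{6},{7}}
stable after 3 split(s): 7 block(s)
[3]={1,3}  [1]={1,3}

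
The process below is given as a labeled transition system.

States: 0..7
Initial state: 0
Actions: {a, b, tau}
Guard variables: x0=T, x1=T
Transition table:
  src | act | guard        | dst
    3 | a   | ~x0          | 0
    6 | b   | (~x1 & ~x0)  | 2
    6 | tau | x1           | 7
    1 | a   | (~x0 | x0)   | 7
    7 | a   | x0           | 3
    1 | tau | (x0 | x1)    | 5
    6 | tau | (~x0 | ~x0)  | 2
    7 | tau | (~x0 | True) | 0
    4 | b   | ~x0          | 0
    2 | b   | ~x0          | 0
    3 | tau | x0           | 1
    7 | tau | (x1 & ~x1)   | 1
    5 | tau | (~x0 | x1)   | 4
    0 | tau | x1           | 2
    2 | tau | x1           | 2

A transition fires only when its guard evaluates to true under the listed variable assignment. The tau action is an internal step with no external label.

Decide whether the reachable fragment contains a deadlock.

Reach set: {0,2}
  0: tau→2  [1 out]
  2: tau→2  [1 out]

Answer: DEADLOCK-FREE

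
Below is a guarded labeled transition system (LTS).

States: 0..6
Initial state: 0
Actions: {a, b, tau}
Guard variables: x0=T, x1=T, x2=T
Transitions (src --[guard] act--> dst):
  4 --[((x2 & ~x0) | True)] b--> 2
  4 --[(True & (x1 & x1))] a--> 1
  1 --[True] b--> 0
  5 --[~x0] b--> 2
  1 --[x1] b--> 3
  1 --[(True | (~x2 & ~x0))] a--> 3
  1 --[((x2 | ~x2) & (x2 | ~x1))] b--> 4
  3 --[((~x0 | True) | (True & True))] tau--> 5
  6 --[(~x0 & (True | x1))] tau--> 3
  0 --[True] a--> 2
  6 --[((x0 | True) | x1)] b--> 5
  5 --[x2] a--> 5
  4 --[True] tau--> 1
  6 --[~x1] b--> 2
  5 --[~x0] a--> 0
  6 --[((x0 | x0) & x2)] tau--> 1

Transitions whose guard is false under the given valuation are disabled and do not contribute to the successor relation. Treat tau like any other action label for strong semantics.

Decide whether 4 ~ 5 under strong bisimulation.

Refine partition for ~:
  π0 = {{0,1,2,3,4,5,6}}
  π1 = {{0,5},{1},{2},{3},{4},{6}}
  π2 = {{0},{1},{2},{3},{4},{5},{6}}
stable after 3 split(s): 7 block(s)
[4]={4}  [5]={5}

Answer: NOT BISIMILAR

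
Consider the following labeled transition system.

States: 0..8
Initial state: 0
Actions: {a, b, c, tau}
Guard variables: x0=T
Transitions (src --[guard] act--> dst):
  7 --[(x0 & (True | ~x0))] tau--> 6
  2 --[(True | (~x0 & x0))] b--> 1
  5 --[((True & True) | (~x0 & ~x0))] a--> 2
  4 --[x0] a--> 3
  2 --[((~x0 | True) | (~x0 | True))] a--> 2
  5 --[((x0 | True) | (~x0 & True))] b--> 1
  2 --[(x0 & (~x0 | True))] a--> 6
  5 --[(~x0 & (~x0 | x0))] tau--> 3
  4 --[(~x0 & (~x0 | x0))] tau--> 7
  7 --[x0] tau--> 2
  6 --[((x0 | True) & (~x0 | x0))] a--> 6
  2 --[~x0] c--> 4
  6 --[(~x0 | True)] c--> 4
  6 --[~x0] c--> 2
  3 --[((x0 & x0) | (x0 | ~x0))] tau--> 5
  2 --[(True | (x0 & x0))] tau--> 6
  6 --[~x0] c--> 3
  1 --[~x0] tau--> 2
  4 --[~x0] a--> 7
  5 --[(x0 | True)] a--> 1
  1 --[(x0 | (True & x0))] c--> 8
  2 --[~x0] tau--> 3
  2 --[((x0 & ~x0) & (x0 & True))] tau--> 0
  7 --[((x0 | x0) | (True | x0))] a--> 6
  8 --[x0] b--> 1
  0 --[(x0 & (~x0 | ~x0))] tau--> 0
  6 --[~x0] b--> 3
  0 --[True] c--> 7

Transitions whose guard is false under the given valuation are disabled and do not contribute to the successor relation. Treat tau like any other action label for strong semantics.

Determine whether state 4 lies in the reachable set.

Answer: REACHABLE

Working:
After dropping false guards: 17 live edges.
Layer 0: {0}
Layer 1: {7}  now seen {0,7}
Layer 2: {2,6}  now seen {0,2,6,7}
Layer 3: {1,4}  now seen {0,1,2,4,6,7}
Layer 4: {3,8}  now seen {0,1,2,3,4,6,7,8}
Layer 5: {5}  now seen {0,1,2,3,4,5,6,7,8}
Reach set: {0,1,2,3,4,5,6,7,8}
witness 4: c·tau·c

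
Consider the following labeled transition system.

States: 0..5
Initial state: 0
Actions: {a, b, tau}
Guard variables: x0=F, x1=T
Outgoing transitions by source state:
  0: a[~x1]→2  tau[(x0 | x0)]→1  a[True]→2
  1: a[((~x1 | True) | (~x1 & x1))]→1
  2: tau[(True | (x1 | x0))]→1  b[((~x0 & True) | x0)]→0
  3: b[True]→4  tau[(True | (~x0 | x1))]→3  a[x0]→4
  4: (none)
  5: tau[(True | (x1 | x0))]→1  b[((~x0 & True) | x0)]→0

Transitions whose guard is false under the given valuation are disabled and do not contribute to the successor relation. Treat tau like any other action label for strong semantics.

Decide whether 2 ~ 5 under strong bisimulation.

Refine partition for ~:
  P[0] = {{0,1,2,3,4,5}}
  P[1] = {{0,1},{2,3,5},{4}}
  P[2] = {{0},{1},{2,5},{3},{4}}
Fixed point at round 3; 5 class(es).
[2]={2,5}  [5]={2,5}

Answer: BISIMILAR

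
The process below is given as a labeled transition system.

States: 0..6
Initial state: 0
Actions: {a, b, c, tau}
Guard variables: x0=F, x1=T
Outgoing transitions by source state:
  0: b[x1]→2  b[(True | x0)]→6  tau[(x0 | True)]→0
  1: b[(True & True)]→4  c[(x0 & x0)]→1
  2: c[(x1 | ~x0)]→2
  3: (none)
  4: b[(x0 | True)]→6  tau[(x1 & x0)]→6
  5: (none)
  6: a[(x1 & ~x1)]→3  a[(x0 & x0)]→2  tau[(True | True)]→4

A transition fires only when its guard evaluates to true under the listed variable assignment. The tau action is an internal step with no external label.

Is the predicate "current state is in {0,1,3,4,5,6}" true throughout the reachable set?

Answer: INVARIANT VIOLATED at state 2

Analysis:
Allowed set {0,1,3,4,5,6}
Reach set: {0,2,4,6}
  0: ok
  2: outside
  4: ok
  6: ok
witness against invariant: b → 2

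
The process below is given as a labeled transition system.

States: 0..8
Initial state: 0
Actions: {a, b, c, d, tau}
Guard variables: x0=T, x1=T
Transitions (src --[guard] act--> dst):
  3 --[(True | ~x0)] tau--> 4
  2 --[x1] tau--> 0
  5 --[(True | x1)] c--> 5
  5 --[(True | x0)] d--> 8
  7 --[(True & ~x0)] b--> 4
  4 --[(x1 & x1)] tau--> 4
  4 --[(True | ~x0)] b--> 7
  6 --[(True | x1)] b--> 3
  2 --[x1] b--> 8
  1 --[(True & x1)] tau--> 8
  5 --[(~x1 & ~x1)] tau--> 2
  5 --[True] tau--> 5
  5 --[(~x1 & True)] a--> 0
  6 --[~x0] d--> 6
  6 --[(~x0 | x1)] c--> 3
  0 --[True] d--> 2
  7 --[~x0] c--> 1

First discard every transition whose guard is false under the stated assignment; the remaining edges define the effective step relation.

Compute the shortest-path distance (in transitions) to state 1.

Answer: UNREACHABLE

Analysis:
Layered search for 1:
  L0 = {0}
  L1 = {2}
  L2 = {8}
1 never appears.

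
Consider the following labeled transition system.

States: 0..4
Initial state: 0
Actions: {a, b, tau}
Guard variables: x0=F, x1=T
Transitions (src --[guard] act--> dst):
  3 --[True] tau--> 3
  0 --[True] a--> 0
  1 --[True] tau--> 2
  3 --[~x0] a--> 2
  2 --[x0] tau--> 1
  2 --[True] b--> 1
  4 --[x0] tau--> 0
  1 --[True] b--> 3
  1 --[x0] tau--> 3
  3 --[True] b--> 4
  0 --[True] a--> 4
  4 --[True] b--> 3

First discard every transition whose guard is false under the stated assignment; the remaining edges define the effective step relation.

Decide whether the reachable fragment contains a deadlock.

Answer: DEADLOCK-FREE

Working:
Reach set: {0,1,2,3,4}
  0: a→0  a→4  [2 out]
  1: b→3  tau→2  [2 out]
  2: b→1  [1 out]
  3: a→2  b→4  tau→3  [3 out]
  4: b→3  [1 out]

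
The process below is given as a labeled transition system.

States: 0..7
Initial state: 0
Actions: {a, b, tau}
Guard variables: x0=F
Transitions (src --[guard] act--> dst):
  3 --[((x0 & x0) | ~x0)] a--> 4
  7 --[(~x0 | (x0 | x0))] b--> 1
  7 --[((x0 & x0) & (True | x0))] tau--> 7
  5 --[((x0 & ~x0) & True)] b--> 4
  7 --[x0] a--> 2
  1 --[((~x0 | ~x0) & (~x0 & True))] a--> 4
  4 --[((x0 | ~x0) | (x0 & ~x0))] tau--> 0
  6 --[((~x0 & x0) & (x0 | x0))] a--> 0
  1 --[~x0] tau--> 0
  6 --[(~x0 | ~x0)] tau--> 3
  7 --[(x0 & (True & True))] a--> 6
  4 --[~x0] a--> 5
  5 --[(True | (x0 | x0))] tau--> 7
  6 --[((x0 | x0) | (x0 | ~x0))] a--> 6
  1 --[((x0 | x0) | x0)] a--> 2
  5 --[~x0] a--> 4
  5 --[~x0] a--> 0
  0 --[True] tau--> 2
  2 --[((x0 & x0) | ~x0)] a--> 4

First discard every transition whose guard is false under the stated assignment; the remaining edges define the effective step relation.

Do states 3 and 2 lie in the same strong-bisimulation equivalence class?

Answer: BISIMILAR

Trace:
Refine partition for ~:
  P[0] = {{0,1,2,3,4,5,6,7}}
  P[1] = {{0},{1,4,5,6},{2,3},{7}}
  P[2] = {{0},{1,4},{2,3},{5},{6},{7}}
  P[3] = {{0},{1},{2,3},{4},{5},{6},{7}}
7 equivalence class(es) (converged in 4)
class of 3: {2,3}; class of 2: {2,3}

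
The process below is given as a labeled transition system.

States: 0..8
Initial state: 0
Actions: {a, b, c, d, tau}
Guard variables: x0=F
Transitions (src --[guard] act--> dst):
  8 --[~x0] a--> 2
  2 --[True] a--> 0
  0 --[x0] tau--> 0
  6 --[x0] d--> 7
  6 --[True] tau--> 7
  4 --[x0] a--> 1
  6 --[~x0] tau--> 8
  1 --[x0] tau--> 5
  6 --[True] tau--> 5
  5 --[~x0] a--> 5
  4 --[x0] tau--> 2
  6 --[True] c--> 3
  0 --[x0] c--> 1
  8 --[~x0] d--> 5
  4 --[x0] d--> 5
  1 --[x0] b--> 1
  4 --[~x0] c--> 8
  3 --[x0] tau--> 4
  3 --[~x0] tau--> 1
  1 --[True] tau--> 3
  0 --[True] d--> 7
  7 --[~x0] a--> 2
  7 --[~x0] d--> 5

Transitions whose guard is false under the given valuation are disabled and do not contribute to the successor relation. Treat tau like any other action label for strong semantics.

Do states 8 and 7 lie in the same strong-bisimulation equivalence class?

Compute ~ classes (split until stable):
  π0 = {{0,1,2,3,4,5,6,7,8}}
  π1 = {{0},{1,3},{2,5},{4},{6},{7,8}}
  π2 = {{0},{1,3},{2},{4},{5},{6},{7,8}}
stable after 3 split(s): 7 block(s)
[8]={7,8}  [7]={7,8}

Answer: BISIMILAR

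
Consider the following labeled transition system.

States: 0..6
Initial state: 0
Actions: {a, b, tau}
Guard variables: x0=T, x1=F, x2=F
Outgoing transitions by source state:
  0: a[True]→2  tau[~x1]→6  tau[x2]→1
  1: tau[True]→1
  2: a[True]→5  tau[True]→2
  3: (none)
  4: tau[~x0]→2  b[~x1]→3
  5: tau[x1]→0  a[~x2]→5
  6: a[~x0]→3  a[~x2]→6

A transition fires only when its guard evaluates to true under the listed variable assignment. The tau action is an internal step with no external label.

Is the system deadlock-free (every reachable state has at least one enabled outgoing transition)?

Answer: DEADLOCK-FREE

Trace:
R = {0,2,5,6}
  0: a→2  tau→6  [2 out]
  2: a→5  tau→2  [2 out]
  5: a→5  [1 out]
  6: a→6  [1 out]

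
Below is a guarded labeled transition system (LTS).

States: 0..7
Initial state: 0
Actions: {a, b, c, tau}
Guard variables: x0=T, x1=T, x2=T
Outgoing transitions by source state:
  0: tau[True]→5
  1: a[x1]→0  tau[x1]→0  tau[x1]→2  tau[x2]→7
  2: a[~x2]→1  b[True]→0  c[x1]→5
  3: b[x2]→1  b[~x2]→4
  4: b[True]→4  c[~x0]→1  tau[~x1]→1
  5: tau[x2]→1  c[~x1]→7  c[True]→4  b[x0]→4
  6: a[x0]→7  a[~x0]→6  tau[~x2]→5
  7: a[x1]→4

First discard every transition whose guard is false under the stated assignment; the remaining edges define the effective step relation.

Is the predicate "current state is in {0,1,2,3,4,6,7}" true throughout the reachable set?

Allowed set {0,1,2,3,4,6,7}
Reachable = {0,1,2,4,5,7}
  0: safe
  1: safe
  2: safe
  4: safe
  5: VIOLATES
  7: safe
witness against invariant: tau → 5

Answer: INVARIANT VIOLATED at state 5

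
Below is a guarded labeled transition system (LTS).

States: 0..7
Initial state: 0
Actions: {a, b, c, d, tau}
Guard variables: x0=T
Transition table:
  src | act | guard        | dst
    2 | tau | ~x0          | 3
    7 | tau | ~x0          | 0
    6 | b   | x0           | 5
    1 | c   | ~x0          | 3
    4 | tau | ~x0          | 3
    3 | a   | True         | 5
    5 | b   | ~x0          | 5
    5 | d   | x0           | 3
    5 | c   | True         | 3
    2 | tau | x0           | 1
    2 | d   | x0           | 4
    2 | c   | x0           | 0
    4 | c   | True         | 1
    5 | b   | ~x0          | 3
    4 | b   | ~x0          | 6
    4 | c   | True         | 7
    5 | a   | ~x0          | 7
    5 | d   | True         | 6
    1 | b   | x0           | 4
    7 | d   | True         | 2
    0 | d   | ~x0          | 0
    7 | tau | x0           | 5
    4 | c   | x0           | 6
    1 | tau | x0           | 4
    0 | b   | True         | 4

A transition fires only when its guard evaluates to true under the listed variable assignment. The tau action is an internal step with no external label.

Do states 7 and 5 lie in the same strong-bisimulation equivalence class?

Answer: NOT BISIMILAR

Trace:
Refine partition for ~:
  P[0] = {{0,1,2,3,4,5,6,7}}
  P[1] = {{0,6},{1},{2},{3},{4},{5},{7}}
  P[2] = {{0},{1},{2},{3},{4},{5},{6},{7}}
8 equivalence class(es) (converged in 3)
[7]={7}  [5]={5}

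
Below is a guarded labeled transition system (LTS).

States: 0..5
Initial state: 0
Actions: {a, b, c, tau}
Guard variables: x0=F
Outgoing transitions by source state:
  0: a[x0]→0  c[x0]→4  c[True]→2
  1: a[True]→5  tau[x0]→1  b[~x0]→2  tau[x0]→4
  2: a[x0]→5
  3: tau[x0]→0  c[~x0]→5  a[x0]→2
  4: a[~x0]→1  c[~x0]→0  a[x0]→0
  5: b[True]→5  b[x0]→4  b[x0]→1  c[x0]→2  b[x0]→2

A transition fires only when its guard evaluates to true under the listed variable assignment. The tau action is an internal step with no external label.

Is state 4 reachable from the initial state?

Answer: UNREACHABLE

Analysis:
7 transition(s) survive guard evaluation.
Layer 0: {0}
Layer 1: {2}  total {0,2}
R = {0,2}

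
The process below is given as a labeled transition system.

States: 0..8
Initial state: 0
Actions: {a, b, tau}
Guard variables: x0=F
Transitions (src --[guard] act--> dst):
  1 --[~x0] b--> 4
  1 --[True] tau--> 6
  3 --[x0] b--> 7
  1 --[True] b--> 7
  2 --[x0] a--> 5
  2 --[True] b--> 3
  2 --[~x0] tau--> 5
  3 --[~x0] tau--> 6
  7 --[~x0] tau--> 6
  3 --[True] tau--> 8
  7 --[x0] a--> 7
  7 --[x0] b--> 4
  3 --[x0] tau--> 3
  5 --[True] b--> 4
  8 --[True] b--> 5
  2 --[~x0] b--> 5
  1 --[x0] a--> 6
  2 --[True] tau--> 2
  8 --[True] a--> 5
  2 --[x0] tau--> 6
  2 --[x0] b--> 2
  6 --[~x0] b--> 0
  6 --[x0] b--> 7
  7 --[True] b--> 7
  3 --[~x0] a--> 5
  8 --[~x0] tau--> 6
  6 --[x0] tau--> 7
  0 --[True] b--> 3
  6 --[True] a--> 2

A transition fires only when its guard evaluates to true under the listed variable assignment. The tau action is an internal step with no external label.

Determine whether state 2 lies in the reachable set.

Guard filter leaves 19 enabled edge(s).
depth 0: {0}
depth 1: {3}  now seen {0,3}
depth 2: {5,6,8}  now seen {0,3,5,6,8}
depth 3: {2,4}  now seen {0,2,3,4,5,6,8}
R = {0,2,3,4,5,6,8}
witness 2: b·tau·a

Answer: REACHABLE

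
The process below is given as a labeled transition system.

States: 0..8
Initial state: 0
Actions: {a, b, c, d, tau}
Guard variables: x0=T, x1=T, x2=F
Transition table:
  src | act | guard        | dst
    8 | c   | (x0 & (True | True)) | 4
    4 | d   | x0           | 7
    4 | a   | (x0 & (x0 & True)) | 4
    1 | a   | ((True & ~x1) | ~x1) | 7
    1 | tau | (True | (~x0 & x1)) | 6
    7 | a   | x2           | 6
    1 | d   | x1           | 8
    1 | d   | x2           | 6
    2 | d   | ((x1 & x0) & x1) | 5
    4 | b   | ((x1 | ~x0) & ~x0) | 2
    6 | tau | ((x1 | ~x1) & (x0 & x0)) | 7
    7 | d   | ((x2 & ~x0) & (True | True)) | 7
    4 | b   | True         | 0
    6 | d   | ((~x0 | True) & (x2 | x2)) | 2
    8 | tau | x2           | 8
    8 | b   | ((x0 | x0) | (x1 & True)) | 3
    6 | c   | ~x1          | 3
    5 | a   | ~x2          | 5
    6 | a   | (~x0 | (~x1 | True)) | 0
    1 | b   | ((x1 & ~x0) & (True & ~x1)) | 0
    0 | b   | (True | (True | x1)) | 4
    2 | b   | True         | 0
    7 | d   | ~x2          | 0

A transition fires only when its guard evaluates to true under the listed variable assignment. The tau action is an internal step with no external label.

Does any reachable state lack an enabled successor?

Reachable = {0,4,7}
  0: b→4  [1 exit(s)]
  4: a→4  b→0  d→7  [3 exit(s)]
  7: d→0  [1 exit(s)]

Answer: DEADLOCK-FREE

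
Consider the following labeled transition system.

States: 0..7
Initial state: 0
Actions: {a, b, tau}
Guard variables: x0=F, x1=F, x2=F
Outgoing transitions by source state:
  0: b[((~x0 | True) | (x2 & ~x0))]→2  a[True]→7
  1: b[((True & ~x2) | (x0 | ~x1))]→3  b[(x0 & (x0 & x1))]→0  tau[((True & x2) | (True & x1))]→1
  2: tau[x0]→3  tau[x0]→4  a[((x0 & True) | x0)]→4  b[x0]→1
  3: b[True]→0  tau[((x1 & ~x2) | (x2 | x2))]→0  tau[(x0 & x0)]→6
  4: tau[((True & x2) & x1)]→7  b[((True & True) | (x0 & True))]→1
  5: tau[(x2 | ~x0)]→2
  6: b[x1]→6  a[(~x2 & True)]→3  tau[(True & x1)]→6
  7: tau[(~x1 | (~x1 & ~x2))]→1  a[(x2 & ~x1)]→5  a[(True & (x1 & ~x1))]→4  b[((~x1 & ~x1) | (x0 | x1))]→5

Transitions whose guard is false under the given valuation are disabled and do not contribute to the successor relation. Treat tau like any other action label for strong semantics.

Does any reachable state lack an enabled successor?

Answer: DEADLOCK at state 2

Working:
Reachable = {0,1,2,3,5,7}
  0: a→7  b→2  [2 out]
  1: b→3  [1 out]
  2: ∅  [deadlock]
  3: b→0  [1 out]
  5: tau→2  [1 out]
  7: b→5  tau→1  [2 out]
Path to 2: b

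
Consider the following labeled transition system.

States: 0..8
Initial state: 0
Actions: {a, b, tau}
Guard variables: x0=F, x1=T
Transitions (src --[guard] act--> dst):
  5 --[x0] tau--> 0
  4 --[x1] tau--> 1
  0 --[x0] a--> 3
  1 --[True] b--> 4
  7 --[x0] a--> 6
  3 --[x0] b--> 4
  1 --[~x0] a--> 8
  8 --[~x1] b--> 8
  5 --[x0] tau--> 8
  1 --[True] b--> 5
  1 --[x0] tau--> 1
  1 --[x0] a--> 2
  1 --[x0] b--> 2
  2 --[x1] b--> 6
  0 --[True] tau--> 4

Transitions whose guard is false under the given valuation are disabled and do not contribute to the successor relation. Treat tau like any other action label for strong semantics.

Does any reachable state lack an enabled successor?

Answer: DEADLOCK at state 5

Trace:
Reach set: {0,1,4,5,8}
  0: tau→4  [deg 1]
  1: a→8  b→4  b→5  [deg 3]
  4: tau→1  [deg 1]
  5: ∅  [deadlock]
  8: ∅  [deadlock]
trace reaching 5: tau·tau·b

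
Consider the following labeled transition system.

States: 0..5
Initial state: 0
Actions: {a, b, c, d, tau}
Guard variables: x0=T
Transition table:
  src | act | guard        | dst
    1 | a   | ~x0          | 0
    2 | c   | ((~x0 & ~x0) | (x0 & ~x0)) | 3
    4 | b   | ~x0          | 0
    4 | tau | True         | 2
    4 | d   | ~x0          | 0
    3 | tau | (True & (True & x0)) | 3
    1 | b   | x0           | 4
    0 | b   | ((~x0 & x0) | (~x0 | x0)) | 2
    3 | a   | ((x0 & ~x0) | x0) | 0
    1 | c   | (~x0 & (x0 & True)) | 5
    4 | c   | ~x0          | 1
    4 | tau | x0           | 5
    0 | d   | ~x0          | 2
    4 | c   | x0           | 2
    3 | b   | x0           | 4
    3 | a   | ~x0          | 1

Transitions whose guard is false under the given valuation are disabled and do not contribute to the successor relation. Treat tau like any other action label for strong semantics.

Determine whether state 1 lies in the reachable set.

Answer: UNREACHABLE

Trace:
8 transition(s) survive guard evaluation.
Layer 0: {0}
Layer 1: {2}  cumulative {0,2}
Reach set: {0,2}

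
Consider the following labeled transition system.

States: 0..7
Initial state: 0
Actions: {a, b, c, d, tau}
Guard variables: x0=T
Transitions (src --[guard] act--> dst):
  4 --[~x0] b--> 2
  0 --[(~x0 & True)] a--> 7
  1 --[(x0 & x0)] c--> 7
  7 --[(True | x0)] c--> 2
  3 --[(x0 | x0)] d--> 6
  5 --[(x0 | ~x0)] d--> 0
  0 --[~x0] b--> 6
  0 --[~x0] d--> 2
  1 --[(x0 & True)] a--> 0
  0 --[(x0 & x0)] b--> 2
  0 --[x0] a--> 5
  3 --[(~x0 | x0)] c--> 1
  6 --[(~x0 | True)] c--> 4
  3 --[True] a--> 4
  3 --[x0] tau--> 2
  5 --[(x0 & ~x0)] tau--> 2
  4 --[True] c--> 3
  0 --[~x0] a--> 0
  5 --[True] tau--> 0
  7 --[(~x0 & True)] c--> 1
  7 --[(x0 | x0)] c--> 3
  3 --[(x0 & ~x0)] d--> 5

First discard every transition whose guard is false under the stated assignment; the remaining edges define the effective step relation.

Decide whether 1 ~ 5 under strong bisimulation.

Answer: NOT BISIMILAR

Trace:
Compute ~ classes (split until stable):
  π0 = {{0,1,2,3,4,5,6,7}}
  π1 = {{0},{1},{2},{3},{4,6,7},{5}}
  π2 = {{0},{1},{2},{3},{4},{5},{6},{7}}
stable after 3 split(s): 8 block(s)
1∈{1}, 5∈{5}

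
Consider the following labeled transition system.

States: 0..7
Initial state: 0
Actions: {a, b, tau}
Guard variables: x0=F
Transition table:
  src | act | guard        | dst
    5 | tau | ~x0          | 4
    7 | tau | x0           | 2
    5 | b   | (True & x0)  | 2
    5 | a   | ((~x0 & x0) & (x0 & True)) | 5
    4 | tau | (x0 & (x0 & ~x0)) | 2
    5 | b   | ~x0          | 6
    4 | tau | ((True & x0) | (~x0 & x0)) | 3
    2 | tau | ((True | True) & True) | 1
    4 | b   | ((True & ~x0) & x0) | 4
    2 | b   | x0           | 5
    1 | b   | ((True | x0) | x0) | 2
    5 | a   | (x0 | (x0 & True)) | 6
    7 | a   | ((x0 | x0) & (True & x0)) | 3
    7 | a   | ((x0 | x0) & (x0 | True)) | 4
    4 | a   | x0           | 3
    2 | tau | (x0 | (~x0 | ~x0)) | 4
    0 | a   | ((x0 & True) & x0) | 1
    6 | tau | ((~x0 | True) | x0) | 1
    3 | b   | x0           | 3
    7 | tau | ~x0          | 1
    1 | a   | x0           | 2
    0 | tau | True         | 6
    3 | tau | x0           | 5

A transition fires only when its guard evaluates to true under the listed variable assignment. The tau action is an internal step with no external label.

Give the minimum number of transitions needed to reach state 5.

Answer: UNREACHABLE

Working:
Layered search for 5:
  depth 0: {0}
  depth 1: {6}
  depth 2: {1}
  depth 3: {2}
  depth 4: {4}
5 never appears.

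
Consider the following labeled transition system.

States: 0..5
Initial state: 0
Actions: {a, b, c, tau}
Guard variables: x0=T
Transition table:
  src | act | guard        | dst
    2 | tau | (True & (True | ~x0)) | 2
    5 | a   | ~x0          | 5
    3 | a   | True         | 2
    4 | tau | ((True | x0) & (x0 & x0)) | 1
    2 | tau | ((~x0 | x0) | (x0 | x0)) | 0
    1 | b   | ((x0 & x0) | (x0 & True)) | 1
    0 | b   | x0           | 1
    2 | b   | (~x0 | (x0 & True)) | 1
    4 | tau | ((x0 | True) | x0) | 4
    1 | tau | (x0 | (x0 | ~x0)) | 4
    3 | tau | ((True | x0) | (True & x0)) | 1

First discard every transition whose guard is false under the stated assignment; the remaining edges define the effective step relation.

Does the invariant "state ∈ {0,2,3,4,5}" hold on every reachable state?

Safe = {0,2,3,4,5}
Reachable = {0,1,4}
  0: safe
  1: outside
  4: safe
witness against invariant: b → 1

Answer: INVARIANT VIOLATED at state 1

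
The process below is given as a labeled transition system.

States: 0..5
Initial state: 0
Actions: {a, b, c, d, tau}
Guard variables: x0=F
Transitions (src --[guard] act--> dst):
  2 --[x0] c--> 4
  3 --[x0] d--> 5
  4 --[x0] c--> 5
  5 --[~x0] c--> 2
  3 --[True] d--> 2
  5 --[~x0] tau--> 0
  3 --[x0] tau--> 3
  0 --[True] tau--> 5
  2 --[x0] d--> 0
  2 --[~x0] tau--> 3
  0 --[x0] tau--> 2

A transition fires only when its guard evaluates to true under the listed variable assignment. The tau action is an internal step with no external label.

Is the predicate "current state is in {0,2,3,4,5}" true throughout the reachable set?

Allowed set {0,2,3,4,5}
Reachable = {0,2,3,5}
  0: ok
  2: ok
  3: ok
  5: ok

Answer: INVARIANT HOLDS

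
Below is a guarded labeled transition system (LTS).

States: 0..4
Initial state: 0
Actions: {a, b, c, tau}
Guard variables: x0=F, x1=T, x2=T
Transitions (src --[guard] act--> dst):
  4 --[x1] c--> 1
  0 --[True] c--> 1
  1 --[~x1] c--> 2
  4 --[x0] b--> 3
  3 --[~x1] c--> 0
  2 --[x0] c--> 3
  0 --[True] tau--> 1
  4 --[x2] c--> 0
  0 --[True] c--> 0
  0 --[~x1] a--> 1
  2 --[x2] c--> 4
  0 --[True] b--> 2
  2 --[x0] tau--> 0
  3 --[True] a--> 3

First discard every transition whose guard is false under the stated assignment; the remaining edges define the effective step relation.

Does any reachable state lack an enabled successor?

Answer: DEADLOCK at state 1

Working:
R = {0,1,2,4}
  0: b→2  c→0  c→1  tau→1  [4 out]
  1: ∅  [STUCK]
  2: c→4  [1 out]
  4: c→0  c→1  [2 out]
Path to 1: c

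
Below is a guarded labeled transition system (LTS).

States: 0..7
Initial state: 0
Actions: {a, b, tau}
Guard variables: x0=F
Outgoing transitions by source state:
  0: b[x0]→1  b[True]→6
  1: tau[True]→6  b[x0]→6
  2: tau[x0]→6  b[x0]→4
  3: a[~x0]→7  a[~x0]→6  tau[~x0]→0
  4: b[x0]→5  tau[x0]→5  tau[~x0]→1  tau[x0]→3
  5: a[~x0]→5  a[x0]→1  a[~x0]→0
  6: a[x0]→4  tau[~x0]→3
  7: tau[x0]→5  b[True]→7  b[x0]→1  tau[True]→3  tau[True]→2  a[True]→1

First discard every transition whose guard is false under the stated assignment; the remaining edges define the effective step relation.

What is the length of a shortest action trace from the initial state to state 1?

Layered search for 1:
  L0 = {0}
  L1 = {6}
  L2 = {3}
  L3 = {7}
  L4 = {1,2}
first hit 1 at d=4 via b·tau·a·a

Answer: 4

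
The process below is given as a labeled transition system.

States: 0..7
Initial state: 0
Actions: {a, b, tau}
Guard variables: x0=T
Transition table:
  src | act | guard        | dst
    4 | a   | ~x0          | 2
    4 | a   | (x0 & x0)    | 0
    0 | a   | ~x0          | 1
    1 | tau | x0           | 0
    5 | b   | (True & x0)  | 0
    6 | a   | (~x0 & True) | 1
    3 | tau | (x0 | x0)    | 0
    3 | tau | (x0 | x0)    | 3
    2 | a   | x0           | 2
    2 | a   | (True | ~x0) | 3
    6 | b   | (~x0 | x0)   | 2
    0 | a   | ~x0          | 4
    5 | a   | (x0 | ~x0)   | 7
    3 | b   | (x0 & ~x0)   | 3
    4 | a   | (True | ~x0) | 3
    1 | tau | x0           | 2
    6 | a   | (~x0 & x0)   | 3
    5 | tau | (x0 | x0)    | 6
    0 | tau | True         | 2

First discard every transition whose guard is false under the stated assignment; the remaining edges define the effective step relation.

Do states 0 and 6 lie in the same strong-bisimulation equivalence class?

Bisimulation quotient by refinement:
  P[0] = {{0,1,2,3,4,5,6,7}}
  P[1] = {{0,1,3},{2,4},{5},{6},{7}}
  P[2] = {{0},{1},{2},{3},{4},{5},{6},{7}}
8 equivalence class(es) (converged in 3)
[0]={0}  [6]={6}

Answer: NOT BISIMILAR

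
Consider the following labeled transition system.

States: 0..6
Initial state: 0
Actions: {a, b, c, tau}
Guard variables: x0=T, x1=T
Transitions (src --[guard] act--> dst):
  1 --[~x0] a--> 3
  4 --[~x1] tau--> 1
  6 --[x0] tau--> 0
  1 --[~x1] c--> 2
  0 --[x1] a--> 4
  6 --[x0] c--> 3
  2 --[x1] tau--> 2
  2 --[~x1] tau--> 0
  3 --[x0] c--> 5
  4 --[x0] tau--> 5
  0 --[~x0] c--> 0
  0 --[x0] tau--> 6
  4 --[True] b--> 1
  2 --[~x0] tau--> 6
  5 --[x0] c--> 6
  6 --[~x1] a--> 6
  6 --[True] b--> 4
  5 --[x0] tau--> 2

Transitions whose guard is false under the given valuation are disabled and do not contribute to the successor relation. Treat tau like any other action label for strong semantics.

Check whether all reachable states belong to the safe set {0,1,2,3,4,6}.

Inv-set: {0,1,2,3,4,6}
Reach set: {0,1,2,3,4,5,6}
  0: ✓
  1: ✓
  2: ✓
  3: ✓
  4: ✓
  5: VIOLATES
  6: ✓
counterexample path to 5: a·tau

Answer: INVARIANT VIOLATED at state 5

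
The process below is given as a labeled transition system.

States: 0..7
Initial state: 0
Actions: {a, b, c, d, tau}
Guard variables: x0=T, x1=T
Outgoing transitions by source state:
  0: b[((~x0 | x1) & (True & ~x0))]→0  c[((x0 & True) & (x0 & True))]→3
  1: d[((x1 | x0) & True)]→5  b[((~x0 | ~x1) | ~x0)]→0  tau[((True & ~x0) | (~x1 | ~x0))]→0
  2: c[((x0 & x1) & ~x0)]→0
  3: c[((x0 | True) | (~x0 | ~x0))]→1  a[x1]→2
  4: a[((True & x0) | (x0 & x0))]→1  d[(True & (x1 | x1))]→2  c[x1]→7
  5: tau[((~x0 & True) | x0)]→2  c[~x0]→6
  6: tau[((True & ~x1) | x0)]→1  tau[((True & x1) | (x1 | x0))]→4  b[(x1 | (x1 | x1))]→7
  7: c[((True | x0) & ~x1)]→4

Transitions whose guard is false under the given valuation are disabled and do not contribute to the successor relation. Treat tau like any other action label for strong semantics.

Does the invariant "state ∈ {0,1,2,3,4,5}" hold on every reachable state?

Allowed set {0,1,2,3,4,5}
Reachable = {0,1,2,3,5}
  0: ✓
  1: ✓
  2: ✓
  3: ✓
  5: ✓

Answer: INVARIANT HOLDS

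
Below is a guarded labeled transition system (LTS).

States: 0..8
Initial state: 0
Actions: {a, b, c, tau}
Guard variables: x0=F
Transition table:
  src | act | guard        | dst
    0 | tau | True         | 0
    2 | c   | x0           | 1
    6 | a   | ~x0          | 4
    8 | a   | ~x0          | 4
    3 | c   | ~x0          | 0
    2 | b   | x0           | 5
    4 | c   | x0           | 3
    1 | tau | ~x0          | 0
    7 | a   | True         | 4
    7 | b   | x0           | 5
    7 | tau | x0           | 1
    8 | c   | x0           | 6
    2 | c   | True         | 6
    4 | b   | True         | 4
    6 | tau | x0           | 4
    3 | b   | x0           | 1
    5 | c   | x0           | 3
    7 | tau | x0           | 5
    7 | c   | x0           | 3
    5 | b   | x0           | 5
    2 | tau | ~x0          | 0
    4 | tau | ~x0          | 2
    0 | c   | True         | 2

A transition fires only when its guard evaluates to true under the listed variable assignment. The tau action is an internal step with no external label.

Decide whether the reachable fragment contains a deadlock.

Answer: DEADLOCK-FREE

Working:
R = {0,2,4,6}
  0: c→2  tau→0  [deg 2]
  2: c→6  tau→0  [deg 2]
  4: b→4  tau→2  [deg 2]
  6: a→4  [deg 1]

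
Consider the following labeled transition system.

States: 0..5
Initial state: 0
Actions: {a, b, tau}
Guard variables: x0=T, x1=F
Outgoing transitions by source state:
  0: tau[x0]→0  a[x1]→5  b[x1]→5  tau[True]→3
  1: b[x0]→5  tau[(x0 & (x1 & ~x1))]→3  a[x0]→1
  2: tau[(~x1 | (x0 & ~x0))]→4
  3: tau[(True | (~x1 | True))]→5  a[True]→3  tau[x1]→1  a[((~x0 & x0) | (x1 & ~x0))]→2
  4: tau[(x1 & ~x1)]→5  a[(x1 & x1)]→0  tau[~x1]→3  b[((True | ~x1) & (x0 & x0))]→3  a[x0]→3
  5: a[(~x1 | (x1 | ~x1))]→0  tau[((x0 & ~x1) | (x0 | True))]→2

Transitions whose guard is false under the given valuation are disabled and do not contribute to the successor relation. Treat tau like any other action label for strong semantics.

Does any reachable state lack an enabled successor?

Reach set: {0,2,3,4,5}
  0: tau→0  tau→3  [2 out]
  2: tau→4  [1 out]
  3: a→3  tau→5  [2 out]
  4: a→3  b→3  tau→3  [3 out]
  5: a→0  tau→2  [2 out]

Answer: DEADLOCK-FREE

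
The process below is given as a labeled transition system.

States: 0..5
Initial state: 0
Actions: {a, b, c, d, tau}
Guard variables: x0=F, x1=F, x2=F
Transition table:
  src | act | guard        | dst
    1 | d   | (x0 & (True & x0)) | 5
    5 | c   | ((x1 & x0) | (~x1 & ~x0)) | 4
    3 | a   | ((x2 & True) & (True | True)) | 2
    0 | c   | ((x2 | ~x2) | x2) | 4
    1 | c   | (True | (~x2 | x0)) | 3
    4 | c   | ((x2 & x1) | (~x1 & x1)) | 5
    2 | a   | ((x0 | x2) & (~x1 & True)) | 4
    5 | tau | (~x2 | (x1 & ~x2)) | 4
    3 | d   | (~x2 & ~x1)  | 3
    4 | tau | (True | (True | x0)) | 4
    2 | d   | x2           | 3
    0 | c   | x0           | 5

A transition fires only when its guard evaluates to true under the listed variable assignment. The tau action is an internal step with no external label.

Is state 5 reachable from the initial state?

After dropping false guards: 6 live edges.
depth 0: {0}
depth 1: {4}  now seen {0,4}
R = {0,4}

Answer: UNREACHABLE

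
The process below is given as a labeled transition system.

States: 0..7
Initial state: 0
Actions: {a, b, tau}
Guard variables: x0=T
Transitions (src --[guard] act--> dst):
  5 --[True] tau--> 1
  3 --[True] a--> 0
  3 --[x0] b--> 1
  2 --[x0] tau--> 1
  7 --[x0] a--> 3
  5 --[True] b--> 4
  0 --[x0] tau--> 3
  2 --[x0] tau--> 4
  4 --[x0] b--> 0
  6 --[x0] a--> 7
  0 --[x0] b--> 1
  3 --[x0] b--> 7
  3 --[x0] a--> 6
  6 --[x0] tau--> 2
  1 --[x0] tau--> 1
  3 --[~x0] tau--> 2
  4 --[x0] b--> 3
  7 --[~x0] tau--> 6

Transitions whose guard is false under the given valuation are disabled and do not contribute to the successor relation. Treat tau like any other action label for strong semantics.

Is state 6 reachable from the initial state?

Answer: REACHABLE

Working:
Guard filter leaves 16 enabled edge(s).
L0 = {0}
L1 = {1,3}  now seen {0,1,3}
L2 = {6,7}  now seen {0,1,3,6,7}
L3 = {2}  now seen {0,1,2,3,6,7}
L4 = {4}  now seen {0,1,2,3,4,6,7}
Reachable = {0,1,2,3,4,6,7}
witness 6: tau·a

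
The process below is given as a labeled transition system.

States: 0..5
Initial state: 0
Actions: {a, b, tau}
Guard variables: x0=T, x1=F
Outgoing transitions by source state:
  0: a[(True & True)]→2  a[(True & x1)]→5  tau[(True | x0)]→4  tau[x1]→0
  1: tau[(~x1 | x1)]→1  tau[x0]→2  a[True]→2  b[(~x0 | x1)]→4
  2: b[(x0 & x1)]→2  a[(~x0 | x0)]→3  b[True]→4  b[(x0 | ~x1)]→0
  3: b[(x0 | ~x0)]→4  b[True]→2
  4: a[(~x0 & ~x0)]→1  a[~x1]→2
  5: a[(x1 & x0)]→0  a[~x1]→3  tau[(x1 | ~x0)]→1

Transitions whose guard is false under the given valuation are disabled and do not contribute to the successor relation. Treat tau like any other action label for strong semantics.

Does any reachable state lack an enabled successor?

Answer: DEADLOCK-FREE

Trace:
Reach set: {0,2,3,4}
  0: a→2  tau→4  [2 out]
  2: a→3  b→0  b→4  [3 out]
  3: b→2  b→4  [2 out]
  4: a→2  [1 out]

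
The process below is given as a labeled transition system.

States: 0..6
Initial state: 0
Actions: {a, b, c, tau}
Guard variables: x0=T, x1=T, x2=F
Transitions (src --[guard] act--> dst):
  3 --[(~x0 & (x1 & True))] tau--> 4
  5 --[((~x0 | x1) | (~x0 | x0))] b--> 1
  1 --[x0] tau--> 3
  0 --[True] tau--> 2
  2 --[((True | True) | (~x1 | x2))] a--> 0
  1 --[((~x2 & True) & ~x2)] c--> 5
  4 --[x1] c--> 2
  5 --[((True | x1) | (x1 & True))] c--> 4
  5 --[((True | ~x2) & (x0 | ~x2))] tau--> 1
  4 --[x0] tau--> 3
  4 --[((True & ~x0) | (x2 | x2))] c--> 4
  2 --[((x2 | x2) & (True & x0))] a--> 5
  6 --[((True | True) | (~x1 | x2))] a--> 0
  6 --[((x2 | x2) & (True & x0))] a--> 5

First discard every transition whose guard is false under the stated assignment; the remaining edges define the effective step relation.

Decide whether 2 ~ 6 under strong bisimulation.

Bisimulation quotient by refinement:
  P[0] = {{0,1,2,3,4,5,6}}
  P[1] = {{0},{1,4},{2,6},{3},{5}}
  P[2] = {{0},{1},{2,6},{3},{4},{5}}
Fixed point at round 3; 6 class(es).
class of 2: {2,6}; class of 6: {2,6}

Answer: BISIMILAR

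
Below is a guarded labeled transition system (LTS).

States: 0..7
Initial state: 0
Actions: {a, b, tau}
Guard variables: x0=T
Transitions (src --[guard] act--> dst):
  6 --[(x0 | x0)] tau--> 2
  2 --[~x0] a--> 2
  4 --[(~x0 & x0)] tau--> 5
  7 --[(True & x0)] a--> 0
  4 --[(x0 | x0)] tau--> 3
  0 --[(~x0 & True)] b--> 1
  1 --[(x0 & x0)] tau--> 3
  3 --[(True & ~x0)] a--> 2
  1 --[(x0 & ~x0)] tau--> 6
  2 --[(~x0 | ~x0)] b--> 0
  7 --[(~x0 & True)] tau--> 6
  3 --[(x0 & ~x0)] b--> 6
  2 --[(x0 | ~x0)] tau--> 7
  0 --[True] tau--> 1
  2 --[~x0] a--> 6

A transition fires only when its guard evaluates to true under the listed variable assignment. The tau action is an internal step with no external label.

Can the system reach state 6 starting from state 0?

After dropping false guards: 6 live edges.
depth 0: {0}
depth 1: {1}  now seen {0,1}
depth 2: {3}  now seen {0,1,3}
Reach set: {0,1,3}

Answer: UNREACHABLE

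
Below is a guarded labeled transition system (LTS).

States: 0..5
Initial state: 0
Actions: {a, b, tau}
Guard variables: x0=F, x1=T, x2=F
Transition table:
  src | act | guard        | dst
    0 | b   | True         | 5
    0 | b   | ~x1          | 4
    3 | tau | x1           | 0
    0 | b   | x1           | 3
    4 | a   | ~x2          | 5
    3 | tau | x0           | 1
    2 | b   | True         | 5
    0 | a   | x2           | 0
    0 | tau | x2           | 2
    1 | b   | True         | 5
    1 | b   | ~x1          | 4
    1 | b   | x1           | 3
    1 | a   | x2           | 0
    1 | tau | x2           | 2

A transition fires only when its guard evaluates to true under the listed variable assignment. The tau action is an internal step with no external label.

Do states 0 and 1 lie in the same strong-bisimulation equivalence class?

Refine partition for ~:
  π0 = {{0,1,2,3,4,5}}
  π1 = {{0,1,2},{3},{4},{5}}
  π2 = {{0,1},{2},{3},{4},{5}}
5 equivalence class(es) (converged in 3)
class of 0: {0,1}; class of 1: {0,1}

Answer: BISIMILAR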